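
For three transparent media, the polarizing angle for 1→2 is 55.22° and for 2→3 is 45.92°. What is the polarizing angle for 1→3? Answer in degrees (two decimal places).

θ_B ≈ 56.08°

Each Brewster angle gives a ratio: n₂/n₁ = tan 55.22° = 1.4399, n₃/n₂ = tan 45.92° = 1.0326.
Multiplying, n₃/n₁ = 1.4399 × 1.0326 = 1.4869, and θ_B(1→3) = arctan 1.4869 = 56.08°.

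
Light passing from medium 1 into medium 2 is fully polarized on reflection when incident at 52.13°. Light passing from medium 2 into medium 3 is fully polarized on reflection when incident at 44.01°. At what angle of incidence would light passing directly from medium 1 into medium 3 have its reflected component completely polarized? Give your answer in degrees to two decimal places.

θ_B ≈ 51.17°

n₂/n₁ = tan 52.13° = 1.2859 and n₃/n₂ = tan 44.01° = 0.9660.
Multiplying, n₃/n₁ = 1.2859 × 0.9660 = 1.2423, and θ_B(1→3) = arctan 1.2423 = 51.17°.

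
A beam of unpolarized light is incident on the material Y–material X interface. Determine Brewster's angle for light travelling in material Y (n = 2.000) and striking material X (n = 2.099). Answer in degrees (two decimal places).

tan θ_B = n₂/n₁ = 2.099/2.000 = 1.0495.
So θ_B = arctan 1.0495 = 46.38°.

θ_B ≈ 46.38°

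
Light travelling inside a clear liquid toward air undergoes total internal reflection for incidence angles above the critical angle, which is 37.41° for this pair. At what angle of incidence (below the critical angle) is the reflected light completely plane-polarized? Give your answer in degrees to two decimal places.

n₂/n₁ = sin θ_c = sin 37.41° = 0.6075.
tan θ_B equals the same ratio, so θ_B = arctan(0.6075) = 31.28°.

θ_B ≈ 31.28°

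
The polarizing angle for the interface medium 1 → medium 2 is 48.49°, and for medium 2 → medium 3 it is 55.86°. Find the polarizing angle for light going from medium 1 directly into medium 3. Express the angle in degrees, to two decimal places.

θ_B ≈ 59.03°

Each Brewster angle gives a ratio: n₂/n₁ = tan 48.49° = 1.1299, n₃/n₂ = tan 55.86° = 1.4748.
n₃/n₁ = 1.6663. Then tan θ_B(1→3) = n₃/n₁, so θ_B(1→3) = arctan(1.6663) = 59.03°.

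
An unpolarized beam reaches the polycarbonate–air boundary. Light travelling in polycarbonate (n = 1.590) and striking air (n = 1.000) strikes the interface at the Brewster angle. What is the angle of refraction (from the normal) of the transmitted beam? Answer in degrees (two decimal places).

θ_t ≈ 57.83°

tan θ_B = n₂/n₁ = 1.000/1.590 = 0.6289, so θ_B = 32.17°.
Since θ_B + θ_t = 90° at Brewster incidence, θ_t = 90° − 32.17° = 57.83°.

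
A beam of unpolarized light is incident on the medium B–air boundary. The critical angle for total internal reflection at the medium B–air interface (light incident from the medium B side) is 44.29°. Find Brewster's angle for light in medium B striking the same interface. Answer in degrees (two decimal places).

θ_B ≈ 34.93°

n₂/n₁ = sin θ_c = sin 44.29° = 0.6983.
tan θ_B equals the same ratio, so θ_B = arctan(0.6983) = 34.93°.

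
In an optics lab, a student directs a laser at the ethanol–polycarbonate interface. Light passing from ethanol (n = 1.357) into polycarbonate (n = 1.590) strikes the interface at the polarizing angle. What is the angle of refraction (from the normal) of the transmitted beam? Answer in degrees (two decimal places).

tan θ_B = n₂/n₁ = 1.590/1.357 = 1.1717, so θ_B = 49.52°.
At Brewster's angle the reflected and refracted rays are perpendicular, so θ_t = 90° − θ_B = 90° − 49.52° = 40.48°.

θ_t ≈ 40.48°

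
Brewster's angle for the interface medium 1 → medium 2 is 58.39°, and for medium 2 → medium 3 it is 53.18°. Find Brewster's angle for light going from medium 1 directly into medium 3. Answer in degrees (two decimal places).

θ_B ≈ 65.26°

n₂/n₁ = tan 58.39° = 1.6248 and n₃/n₂ = tan 53.18° = 1.3358.
n₃/n₁ = 2.1704. Then tan θ_B(1→3) = n₃/n₁, so θ_B(1→3) = arctan(2.1704) = 65.26°.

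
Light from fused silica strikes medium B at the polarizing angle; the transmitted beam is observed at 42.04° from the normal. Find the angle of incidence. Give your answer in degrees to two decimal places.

Brewster's condition makes the reflected and refracted beams perpendicular: θ_B + θ_t = 90°.
θ_B = 90° − 42.04° = 47.96°.

θ_B ≈ 47.96°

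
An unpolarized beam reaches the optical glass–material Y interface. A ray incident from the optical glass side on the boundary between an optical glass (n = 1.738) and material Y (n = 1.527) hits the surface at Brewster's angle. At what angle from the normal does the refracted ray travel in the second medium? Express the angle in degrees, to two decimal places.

tan θ_B = n₂/n₁ = 1.527/1.738 = 0.8786, so θ_B = 41.30°.
Since θ_B + θ_t = 90° at Brewster incidence, θ_t = 90° − 41.30° = 48.70°.

θ_t ≈ 48.70°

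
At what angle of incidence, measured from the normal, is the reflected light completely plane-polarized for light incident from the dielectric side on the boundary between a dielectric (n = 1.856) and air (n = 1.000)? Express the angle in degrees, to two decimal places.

θ_B ≈ 28.32°

Here n₂/n₁ = 1.000/1.856 = 0.5388, and Brewster's law gives tan θ_B = n₂/n₁.
So θ_B = arctan 0.5388 = 28.32°.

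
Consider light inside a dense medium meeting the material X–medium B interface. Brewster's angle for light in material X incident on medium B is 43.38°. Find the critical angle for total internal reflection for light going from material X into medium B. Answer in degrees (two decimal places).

θ_c ≈ 70.91°

From Brewster, n₂/n₁ = tan θ_B = tan 43.38° = 0.9450.
Then sin θ_c = n₂/n₁ = 0.9450, so θ_c = arcsin 0.9450 = 70.91°.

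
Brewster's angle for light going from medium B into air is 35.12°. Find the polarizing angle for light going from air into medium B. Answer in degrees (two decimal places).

tan θ_B' = n₁/n₂ = 1/tan θ_B, so θ_B' = 90° − θ_B.
θ_B' = 90° − 35.12° = 54.88°.

θ_B' ≈ 54.88°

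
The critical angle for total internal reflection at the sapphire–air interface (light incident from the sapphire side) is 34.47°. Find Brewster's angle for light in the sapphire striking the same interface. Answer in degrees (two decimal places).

At the critical angle sin θ_c = n₂/n₁, giving n₂/n₁ = sin 34.47° = 0.5660.
Then tan θ_B = n₂/n₁ = 0.5660, so θ_B = arctan 0.5660 = 29.51°.

θ_B ≈ 29.51°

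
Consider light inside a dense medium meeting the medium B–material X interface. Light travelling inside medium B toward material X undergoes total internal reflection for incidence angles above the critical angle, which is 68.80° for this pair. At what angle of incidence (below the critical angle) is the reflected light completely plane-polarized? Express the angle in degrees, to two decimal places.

θ_B ≈ 42.99°

n₂/n₁ = sin θ_c = sin 68.80° = 0.9323.
tan θ_B equals the same ratio, so θ_B = arctan(0.9323) = 42.99°.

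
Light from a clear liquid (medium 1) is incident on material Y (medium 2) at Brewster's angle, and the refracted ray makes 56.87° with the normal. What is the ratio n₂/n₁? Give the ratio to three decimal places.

θ_B + θ_t = 90°, so θ_B = 90° − 56.87° = 33.13°.
tan θ_B = n₂/n₁, so n₂/n₁ = tan 33.13° = 0.653.

n₂/n₁ ≈ 0.653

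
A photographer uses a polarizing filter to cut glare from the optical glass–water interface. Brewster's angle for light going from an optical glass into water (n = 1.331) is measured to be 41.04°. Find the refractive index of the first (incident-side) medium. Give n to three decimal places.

At Brewster's angle, tan θ_B = n₂/n₁ with n₁ on the incident side (an optical glass) and n₂ on the transmitted side (water).
n₁ = n₂ / tan θ_B = 1.331 / tan 41.04° = 1.529.

n ≈ 1.529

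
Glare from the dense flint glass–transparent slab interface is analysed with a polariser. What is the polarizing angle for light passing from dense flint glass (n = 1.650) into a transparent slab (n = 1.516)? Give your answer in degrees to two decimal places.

θ_B ≈ 42.58°

tan θ_B = n₂/n₁ = 1.516/1.650 = 0.9188.
So θ_B = arctan 0.9188 = 42.58°.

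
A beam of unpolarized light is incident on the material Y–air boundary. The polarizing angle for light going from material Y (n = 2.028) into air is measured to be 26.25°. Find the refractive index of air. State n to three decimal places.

n ≈ 1.000

Brewster's law: tan θ_B = n₂/n₁ (light incident in material Y, refracted into air).
n₂ = n₁ tan θ_B = 2.028 × tan 26.25° = 1.000.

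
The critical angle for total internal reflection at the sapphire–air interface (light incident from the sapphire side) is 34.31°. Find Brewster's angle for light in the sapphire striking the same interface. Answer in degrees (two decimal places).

θ_B ≈ 29.41°

sin θ_c = n₂/n₁, so n₂/n₁ = sin 34.31° = 0.5637.
Brewster: tan θ_B = n₂/n₁ = 0.5637.
θ_B = arctan(0.5637) = 29.41°.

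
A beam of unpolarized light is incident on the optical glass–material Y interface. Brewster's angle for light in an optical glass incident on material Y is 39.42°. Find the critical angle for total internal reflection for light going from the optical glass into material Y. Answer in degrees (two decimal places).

From Brewster, n₂/n₁ = tan θ_B = tan 39.42° = 0.8220.
Then sin θ_c = n₂/n₁ = 0.8220, so θ_c = arcsin 0.8220 = 55.28°.

θ_c ≈ 55.28°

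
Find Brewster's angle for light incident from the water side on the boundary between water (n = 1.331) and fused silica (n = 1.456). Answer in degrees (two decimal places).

Brewster's condition: tan θ_B = n₂/n₁ = 1.456/1.331 = 1.0939.
θ_B = arctan(1.0939) = 47.57°.

θ_B ≈ 47.57°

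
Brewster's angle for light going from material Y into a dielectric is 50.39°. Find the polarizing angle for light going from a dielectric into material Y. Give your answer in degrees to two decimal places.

The two Brewster angles are complementary: θ_B' = 90° − θ_B = 90° − 50.39° = 39.61°.

θ_B' ≈ 39.61°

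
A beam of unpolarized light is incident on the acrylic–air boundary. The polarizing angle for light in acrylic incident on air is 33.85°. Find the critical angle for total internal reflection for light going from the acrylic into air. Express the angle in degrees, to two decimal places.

n₂/n₁ = tan 33.85° = 0.6707; the critical angle satisfies sin θ_c = n₂/n₁.
θ_c = arcsin(0.6707) = 42.12°.

θ_c ≈ 42.12°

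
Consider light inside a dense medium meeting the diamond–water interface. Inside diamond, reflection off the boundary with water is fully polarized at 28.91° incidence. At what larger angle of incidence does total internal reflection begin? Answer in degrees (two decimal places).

n₂/n₁ = tan 28.91° = 0.5523; the critical angle satisfies sin θ_c = n₂/n₁.
θ_c = arcsin(0.5523) = 33.52°.

θ_c ≈ 33.52°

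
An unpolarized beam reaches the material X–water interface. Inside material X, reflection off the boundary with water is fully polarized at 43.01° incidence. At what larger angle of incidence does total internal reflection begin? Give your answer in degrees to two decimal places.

n₂/n₁ = tan 43.01° = 0.9328; the critical angle satisfies sin θ_c = n₂/n₁.
θ_c = arcsin(0.9328) = 68.88°.

θ_c ≈ 68.88°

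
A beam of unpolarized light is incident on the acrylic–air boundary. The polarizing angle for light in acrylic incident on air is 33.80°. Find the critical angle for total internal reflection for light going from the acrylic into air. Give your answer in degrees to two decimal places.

tan θ_B = n₂/n₁ = tan 33.80° = 0.6694.
Total internal reflection: sin θ_c = n₂/n₁ = 0.6694.
θ_c = arcsin(0.6694) = 42.02°.

θ_c ≈ 42.02°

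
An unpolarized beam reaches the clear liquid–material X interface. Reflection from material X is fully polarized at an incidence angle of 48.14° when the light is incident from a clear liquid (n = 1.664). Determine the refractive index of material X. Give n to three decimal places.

n ≈ 1.857

Brewster's law: tan θ_B = n₂/n₁ (light incident in a clear liquid, refracted into material X).
n₂ = n₁ tan θ_B = 1.664 × tan 48.14° = 1.857.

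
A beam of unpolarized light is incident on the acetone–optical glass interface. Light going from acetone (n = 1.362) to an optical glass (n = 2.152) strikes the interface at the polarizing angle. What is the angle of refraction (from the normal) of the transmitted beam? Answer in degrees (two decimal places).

θ_t ≈ 32.33°

First find Brewster's angle: tan θ_B = 2.152/1.362 = 1.5800, giving θ_B = 57.67°.
At Brewster's angle the reflected and refracted rays are perpendicular, so θ_t = 90° − θ_B = 90° − 57.67° = 32.33°.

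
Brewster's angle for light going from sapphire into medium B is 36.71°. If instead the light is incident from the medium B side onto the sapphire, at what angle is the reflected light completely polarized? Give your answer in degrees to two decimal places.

θ_B' ≈ 53.29°

Reversing the direction swaps n₁ and n₂, so tan θ_B' = 1/tan θ_B and θ_B' = 90° − θ_B.
Hence θ_B' = 90° − 36.71° = 53.29°.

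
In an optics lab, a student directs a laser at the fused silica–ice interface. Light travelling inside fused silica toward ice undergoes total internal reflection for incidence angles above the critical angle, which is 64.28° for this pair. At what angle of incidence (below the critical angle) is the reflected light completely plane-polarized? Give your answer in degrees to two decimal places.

n₂/n₁ = sin θ_c = sin 64.28° = 0.9009.
tan θ_B equals the same ratio, so θ_B = arctan(0.9009) = 42.02°.

θ_B ≈ 42.02°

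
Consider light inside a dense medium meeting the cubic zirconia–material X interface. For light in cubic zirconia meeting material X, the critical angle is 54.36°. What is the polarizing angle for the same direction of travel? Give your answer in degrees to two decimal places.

n₂/n₁ = sin θ_c = sin 54.36° = 0.8127.
tan θ_B equals the same ratio, so θ_B = arctan(0.8127) = 39.10°.

θ_B ≈ 39.10°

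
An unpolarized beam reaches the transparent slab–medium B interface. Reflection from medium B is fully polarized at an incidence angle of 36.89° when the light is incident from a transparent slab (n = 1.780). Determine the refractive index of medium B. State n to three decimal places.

Brewster's law: tan θ_B = n₂/n₁ (light incident in a transparent slab, refracted into medium B).
n₂ = n₁ tan θ_B = 1.780 × tan 36.89° = 1.336.

n ≈ 1.336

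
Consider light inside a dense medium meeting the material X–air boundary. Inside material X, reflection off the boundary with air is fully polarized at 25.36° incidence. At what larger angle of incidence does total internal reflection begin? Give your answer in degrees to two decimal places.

n₂/n₁ = tan 25.36° = 0.4740; the critical angle satisfies sin θ_c = n₂/n₁.
θ_c = arcsin(0.4740) = 28.29°.

θ_c ≈ 28.29°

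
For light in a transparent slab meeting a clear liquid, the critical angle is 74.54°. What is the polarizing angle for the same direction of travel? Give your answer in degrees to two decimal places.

θ_B ≈ 43.94°

At the critical angle sin θ_c = n₂/n₁, giving n₂/n₁ = sin 74.54° = 0.9638.
Then tan θ_B = n₂/n₁ = 0.9638, so θ_B = arctan 0.9638 = 43.94°.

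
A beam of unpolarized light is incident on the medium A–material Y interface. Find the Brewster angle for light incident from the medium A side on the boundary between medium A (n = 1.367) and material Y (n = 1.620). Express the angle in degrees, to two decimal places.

At Brewster's angle the reflected and refracted rays are perpendicular, which with Snell's law gives tan θ_B = n₂/n₁.
Here n₂/n₁ = 1.620/1.367 = 1.1851, and Brewster's law gives tan θ_B = n₂/n₁.
So θ_B = arctan 1.1851 = 49.84°.

θ_B ≈ 49.84°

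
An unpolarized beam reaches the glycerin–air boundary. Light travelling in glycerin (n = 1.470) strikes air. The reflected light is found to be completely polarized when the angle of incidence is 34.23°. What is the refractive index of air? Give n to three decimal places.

At the Brewster angle, tan θ_B = n₂/n₁ with n₁ on the incident side (glycerin) and n₂ on the transmitted side (air).
n₂ = n₁ tan θ_B = 1.470 × tan 34.23° = 1.000.

n ≈ 1.000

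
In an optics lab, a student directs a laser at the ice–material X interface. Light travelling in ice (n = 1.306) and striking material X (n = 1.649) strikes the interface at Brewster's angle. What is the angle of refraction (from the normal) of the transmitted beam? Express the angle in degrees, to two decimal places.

θ_t ≈ 38.38°

tan θ_B = n₂/n₁ = 1.649/1.306 = 1.2626, so θ_B = 51.62°.
Since θ_B + θ_t = 90° at Brewster incidence, θ_t = 90° − 51.62° = 38.38°.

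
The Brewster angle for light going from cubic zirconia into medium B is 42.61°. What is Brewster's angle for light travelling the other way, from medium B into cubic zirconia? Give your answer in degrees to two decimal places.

θ_B' ≈ 47.39°

The two Brewster angles are complementary: θ_B' = 90° − θ_B = 90° − 42.61° = 47.39°.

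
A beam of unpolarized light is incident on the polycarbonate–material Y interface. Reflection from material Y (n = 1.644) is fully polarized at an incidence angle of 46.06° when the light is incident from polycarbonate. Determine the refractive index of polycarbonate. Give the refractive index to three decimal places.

n ≈ 1.584

Brewster's law: tan θ_B = n₂/n₁ (light incident in polycarbonate, refracted into material Y).
n₁ = n₂ / tan θ_B = 1.644 / tan 46.06° = 1.584.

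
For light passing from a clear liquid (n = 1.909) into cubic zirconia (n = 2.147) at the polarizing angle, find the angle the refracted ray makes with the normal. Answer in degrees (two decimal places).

First find Brewster's angle: tan θ_B = 2.147/1.909 = 1.1247, giving θ_B = 48.36°.
At Brewster's angle the reflected and refracted rays are perpendicular, so θ_t = 90° − θ_B = 90° − 48.36° = 41.64°.

θ_t ≈ 41.64°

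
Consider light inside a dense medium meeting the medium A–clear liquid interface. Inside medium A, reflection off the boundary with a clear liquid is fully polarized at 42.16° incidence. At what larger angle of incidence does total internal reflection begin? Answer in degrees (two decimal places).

From Brewster, n₂/n₁ = tan θ_B = tan 42.16° = 0.9055.
Then sin θ_c = n₂/n₁ = 0.9055, so θ_c = arcsin 0.9055 = 64.89°.

θ_c ≈ 64.89°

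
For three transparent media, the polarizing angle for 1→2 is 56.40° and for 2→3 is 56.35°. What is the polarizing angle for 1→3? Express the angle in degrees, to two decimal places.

θ_B ≈ 66.14°

Each Brewster angle gives a ratio: n₂/n₁ = tan 56.40° = 1.5051, n₃/n₂ = tan 56.35° = 1.5023.
n₃/n₁ = 2.2611. Then tan θ_B(1→3) = n₃/n₁, so θ_B(1→3) = arctan(2.2611) = 66.14°.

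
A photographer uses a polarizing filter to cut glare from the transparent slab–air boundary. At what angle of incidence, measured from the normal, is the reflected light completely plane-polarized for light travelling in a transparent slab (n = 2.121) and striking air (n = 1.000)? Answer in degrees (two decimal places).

θ_B ≈ 25.24°

tan θ_B = n₂/n₁ = 1.000/2.121 = 0.4715.
θ_B = arctan(0.4715) = 25.24°.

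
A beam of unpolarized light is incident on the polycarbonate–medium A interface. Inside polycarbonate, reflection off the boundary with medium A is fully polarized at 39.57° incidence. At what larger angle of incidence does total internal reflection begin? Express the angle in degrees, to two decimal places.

θ_c ≈ 55.73°

n₂/n₁ = tan 39.57° = 0.8264; the critical angle satisfies sin θ_c = n₂/n₁.
θ_c = arcsin(0.8264) = 55.73°.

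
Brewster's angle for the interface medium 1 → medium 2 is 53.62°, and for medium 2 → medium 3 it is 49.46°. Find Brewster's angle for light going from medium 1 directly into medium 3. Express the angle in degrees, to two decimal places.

tan θ_B(1→2) = n₂/n₁ = tan 53.62° = 1.3574.
tan θ_B(2→3) = n₃/n₂ = tan 49.46° = 1.1692.
n₃/n₁ = 1.5870. Then tan θ_B(1→3) = n₃/n₁, so θ_B(1→3) = arctan(1.5870) = 57.78°.

θ_B ≈ 57.78°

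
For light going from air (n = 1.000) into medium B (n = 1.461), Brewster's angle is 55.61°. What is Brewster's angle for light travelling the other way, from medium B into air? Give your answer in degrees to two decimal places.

The two Brewster angles are complementary: θ_B' = 90° − θ_B = 90° − 55.61° = 34.39°.

θ_B' ≈ 34.39°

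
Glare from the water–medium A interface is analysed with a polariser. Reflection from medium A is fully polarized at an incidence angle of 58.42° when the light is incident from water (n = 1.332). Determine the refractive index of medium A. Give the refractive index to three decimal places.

n ≈ 2.167

Brewster's law: tan θ_B = n₂/n₁ (light incident in water, refracted into medium A).
n₂ = n₁ tan θ_B = 1.332 × tan 58.42° = 2.167.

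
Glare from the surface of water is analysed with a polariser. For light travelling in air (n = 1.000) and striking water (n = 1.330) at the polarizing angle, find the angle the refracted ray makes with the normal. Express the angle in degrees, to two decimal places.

First find Brewster's angle: tan θ_B = 1.330/1.000 = 1.3300, giving θ_B = 53.06°.
The refracted ray is perpendicular to the reflected ray, so θ_t = 90° − θ_B = 36.94°.

θ_t ≈ 36.94°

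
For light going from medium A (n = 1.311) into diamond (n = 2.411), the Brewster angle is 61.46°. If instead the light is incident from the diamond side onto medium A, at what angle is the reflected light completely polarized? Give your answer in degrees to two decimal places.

θ_B' ≈ 28.54°

Reversing the direction swaps n₁ and n₂, so tan θ_B' = 1/tan θ_B and θ_B' = 90° − θ_B.
Hence θ_B' = 90° − 61.46° = 28.54°.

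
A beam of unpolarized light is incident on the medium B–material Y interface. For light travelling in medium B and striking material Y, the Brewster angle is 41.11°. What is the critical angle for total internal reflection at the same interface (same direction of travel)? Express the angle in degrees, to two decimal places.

From Brewster, n₂/n₁ = tan θ_B = tan 41.11° = 0.8727.
Then sin θ_c = n₂/n₁ = 0.8727, so θ_c = arcsin 0.8727 = 60.77°.

θ_c ≈ 60.77°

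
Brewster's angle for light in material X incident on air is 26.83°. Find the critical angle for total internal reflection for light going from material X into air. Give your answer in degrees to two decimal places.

θ_c ≈ 30.38°

From Brewster, n₂/n₁ = tan θ_B = tan 26.83° = 0.5058.
Then sin θ_c = n₂/n₁ = 0.5058, so θ_c = arcsin 0.5058 = 30.38°.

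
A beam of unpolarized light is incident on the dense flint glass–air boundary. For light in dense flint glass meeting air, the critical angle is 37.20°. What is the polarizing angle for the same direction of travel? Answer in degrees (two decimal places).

sin θ_c = n₂/n₁, so n₂/n₁ = sin 37.20° = 0.6046.
Brewster: tan θ_B = n₂/n₁ = 0.6046.
θ_B = arctan(0.6046) = 31.16°.

θ_B ≈ 31.16°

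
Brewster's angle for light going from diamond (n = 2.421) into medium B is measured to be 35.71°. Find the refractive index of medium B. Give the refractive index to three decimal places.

Brewster's law: tan θ_B = n₂/n₁ (light incident in diamond, refracted into medium B).
n₂ = n₁ tan θ_B = 2.421 × tan 35.71° = 1.740.

n ≈ 1.740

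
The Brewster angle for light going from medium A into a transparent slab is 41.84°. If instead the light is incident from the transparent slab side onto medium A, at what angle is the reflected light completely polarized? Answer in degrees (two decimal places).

tan θ_B' = n₁/n₂ = 1/tan θ_B, so θ_B' = 90° − θ_B.
θ_B' = 90° − 41.84° = 48.16°.

θ_B' ≈ 48.16°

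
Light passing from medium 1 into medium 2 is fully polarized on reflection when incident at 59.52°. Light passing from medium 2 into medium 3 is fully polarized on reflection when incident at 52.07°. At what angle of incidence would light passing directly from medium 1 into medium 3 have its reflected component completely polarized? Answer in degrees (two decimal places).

tan θ_B(1→2) = n₂/n₁ = tan 59.52° = 1.6990.
tan θ_B(2→3) = n₃/n₂ = tan 52.07° = 1.2832.
Multiplying, n₃/n₁ = 1.6990 × 1.2832 = 2.1801, and θ_B(1→3) = arctan 2.1801 = 65.36°.

θ_B ≈ 65.36°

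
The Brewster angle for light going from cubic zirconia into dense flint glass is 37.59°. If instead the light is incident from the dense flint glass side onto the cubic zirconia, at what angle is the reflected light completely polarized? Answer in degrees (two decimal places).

Reversing the direction swaps n₁ and n₂, so tan θ_B' = 1/tan θ_B and θ_B' = 90° − θ_B.
Hence θ_B' = 90° − 37.59° = 52.41°.

θ_B' ≈ 52.41°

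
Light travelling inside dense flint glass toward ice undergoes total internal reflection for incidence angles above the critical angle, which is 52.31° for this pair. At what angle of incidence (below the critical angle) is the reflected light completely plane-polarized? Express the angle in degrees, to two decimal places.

θ_B ≈ 38.36°

n₂/n₁ = sin θ_c = sin 52.31° = 0.7913.
tan θ_B equals the same ratio, so θ_B = arctan(0.7913) = 38.36°.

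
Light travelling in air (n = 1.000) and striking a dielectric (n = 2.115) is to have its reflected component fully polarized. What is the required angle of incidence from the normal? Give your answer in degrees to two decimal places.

Here n₂/n₁ = 2.115/1.000 = 2.1150, and Brewster's law gives tan θ_B = n₂/n₁.
θ_B = arctan(2.1150) = 64.69°.

θ_B ≈ 64.69°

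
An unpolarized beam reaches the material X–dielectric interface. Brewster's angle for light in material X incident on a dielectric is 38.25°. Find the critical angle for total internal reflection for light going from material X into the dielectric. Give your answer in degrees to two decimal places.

tan θ_B = n₂/n₁ = tan 38.25° = 0.7883.
Total internal reflection: sin θ_c = n₂/n₁ = 0.7883.
θ_c = arcsin(0.7883) = 52.03°.

θ_c ≈ 52.03°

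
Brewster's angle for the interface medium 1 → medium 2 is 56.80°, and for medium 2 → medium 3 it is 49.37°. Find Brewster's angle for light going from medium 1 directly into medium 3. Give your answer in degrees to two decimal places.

θ_B ≈ 60.69°

tan θ_B(1→2) = n₂/n₁ = tan 56.80° = 1.5282.
tan θ_B(2→3) = n₃/n₂ = tan 49.37° = 1.1655.
n₃/n₁ = 1.7810. Then tan θ_B(1→3) = n₃/n₁, so θ_B(1→3) = arctan(1.7810) = 60.69°.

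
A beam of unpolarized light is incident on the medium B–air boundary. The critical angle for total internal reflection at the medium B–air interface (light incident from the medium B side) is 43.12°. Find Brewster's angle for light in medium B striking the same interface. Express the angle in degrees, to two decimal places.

n₂/n₁ = sin θ_c = sin 43.12° = 0.6835.
tan θ_B equals the same ratio, so θ_B = arctan(0.6835) = 34.35°.

θ_B ≈ 34.35°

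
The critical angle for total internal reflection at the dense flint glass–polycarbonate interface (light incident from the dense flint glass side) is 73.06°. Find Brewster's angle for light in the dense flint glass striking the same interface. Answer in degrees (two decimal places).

θ_B ≈ 43.73°

sin θ_c = n₂/n₁, so n₂/n₁ = sin 73.06° = 0.9566.
Brewster: tan θ_B = n₂/n₁ = 0.9566.
θ_B = arctan(0.9566) = 43.73°.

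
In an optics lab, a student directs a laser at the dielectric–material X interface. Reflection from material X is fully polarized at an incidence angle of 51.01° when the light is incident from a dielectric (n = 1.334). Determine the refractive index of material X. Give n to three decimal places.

Brewster's law: tan θ_B = n₂/n₁ (light incident in a dielectric, refracted into material X).
n₂ = n₁ tan θ_B = 1.334 × tan 51.01° = 1.648.

n ≈ 1.648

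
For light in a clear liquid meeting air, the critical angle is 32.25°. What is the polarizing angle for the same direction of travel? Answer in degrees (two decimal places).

θ_B ≈ 28.09°

n₂/n₁ = sin θ_c = sin 32.25° = 0.5336.
tan θ_B equals the same ratio, so θ_B = arctan(0.5336) = 28.09°.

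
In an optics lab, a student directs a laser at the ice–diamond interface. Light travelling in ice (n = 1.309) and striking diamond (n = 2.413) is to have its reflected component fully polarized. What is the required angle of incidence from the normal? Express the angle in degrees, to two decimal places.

θ_B ≈ 61.52°

The reflected p-component vanishes when tan θ_B = n₂/n₁.
tan θ_B = n₂/n₁ = 2.413/1.309 = 1.8434.
So θ_B = arctan 1.8434 = 61.52°.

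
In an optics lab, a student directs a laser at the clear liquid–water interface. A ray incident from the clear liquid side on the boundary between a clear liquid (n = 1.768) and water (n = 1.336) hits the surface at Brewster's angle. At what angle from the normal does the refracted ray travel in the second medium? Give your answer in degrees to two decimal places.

tan θ_B = n₂/n₁ = 1.336/1.768 = 0.7557, so θ_B = 37.08°.
Since θ_B + θ_t = 90° at Brewster incidence, θ_t = 90° − 37.08° = 52.92°.

θ_t ≈ 52.92°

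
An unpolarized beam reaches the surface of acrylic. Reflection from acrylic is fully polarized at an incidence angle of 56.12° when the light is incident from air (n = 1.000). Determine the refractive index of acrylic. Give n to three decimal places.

At Brewster's angle, tan θ_B = n₂/n₁ with n₁ on the incident side (air) and n₂ on the transmitted side (acrylic).
n₂ = n₁ tan θ_B = 1.000 × tan 56.12° = 1.489.

n ≈ 1.489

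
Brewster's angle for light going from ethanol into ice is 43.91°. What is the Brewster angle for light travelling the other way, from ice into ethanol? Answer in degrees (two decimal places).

The two Brewster angles are complementary: θ_B' = 90° − θ_B = 90° − 43.91° = 46.09°.

θ_B' ≈ 46.09°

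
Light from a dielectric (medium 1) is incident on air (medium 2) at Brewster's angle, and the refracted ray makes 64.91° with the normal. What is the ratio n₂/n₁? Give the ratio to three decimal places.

n₂/n₁ ≈ 0.468

θ_B + θ_t = 90°, so θ_B = 90° − 64.91° = 25.09°.
tan θ_B = n₂/n₁, so n₂/n₁ = tan 25.09° = 0.468.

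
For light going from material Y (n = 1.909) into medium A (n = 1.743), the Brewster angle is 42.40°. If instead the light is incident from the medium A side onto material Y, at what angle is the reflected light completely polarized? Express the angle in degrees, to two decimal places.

θ_B' ≈ 47.60°

tan θ_B' = n₁/n₂ = 1/tan θ_B, so θ_B' = 90° − θ_B.
θ_B' = 90° − 42.40° = 47.60°.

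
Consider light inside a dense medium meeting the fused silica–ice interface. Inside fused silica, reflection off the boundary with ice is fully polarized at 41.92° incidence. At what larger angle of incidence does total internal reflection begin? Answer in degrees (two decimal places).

From Brewster, n₂/n₁ = tan θ_B = tan 41.92° = 0.8979.
Then sin θ_c = n₂/n₁ = 0.8979, so θ_c = arcsin 0.8979 = 63.88°.

θ_c ≈ 63.88°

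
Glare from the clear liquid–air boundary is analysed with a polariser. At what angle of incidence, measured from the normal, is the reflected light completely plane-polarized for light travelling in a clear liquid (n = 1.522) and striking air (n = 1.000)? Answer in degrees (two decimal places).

Here n₂/n₁ = 1.000/1.522 = 0.6570, and Brewster's law gives tan θ_B = n₂/n₁.
So θ_B = arctan 0.6570 = 33.31°.

θ_B ≈ 33.31°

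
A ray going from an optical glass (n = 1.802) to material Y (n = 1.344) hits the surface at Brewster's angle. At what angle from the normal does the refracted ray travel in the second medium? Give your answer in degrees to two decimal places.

θ_t ≈ 53.28°

tan θ_B = n₂/n₁ = 1.344/1.802 = 0.7458, so θ_B = 36.72°.
Since θ_B + θ_t = 90° at Brewster incidence, θ_t = 90° − 36.72° = 53.28°.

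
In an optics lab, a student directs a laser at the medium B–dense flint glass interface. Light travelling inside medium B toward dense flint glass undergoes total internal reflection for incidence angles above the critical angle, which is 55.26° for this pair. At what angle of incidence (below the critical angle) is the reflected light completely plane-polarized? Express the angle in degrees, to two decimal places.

sin θ_c = n₂/n₁, so n₂/n₁ = sin 55.26° = 0.8217.
Brewster: tan θ_B = n₂/n₁ = 0.8217.
θ_B = arctan(0.8217) = 39.41°.

θ_B ≈ 39.41°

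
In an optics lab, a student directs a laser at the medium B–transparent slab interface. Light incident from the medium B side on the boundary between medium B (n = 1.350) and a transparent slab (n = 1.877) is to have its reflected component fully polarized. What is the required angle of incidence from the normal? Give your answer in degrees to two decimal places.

θ_B ≈ 54.28°

The reflected p-component vanishes when tan θ_B = n₂/n₁.
tan θ_B = n₂/n₁ = 1.877/1.350 = 1.3904.
θ_B = arctan(1.3904) = 54.28°.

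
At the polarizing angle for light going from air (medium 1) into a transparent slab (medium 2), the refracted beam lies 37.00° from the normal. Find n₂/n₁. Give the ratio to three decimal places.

At Brewster incidence θ_B = 90° − θ_t = 90° − 37.00° = 53.00°.
tan θ_B = n₂/n₁, so n₂/n₁ = tan 53.00° = 1.327.

n₂/n₁ ≈ 1.327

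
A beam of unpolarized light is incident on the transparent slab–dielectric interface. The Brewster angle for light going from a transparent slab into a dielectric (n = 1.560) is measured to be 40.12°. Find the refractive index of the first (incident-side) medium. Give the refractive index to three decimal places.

n ≈ 1.851

Brewster's law: tan θ_B = n₂/n₁ (light incident in a transparent slab, refracted into a dielectric).
n₁ = n₂ / tan θ_B = 1.560 / tan 40.12° = 1.851.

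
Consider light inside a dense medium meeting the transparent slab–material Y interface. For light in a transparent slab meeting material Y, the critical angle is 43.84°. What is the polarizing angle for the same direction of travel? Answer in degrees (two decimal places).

θ_B ≈ 34.71°

sin θ_c = n₂/n₁, so n₂/n₁ = sin 43.84° = 0.6926.
Brewster: tan θ_B = n₂/n₁ = 0.6926.
θ_B = arctan(0.6926) = 34.71°.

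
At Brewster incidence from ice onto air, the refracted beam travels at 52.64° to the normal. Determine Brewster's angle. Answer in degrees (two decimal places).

θ_B ≈ 37.36°

Since the reflected and refracted rays are at right angles at the polarizing angle, θ_B + θ_t = 90°.
θ_B = 90° − 52.64° = 37.36°.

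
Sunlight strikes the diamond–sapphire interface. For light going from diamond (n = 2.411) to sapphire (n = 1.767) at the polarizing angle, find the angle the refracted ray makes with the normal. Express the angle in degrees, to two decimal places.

θ_B = arctan(n₂/n₁) = arctan(1.767/2.411) = 36.24°.
Since θ_B + θ_t = 90° at Brewster incidence, θ_t = 90° − 36.24° = 53.76°.

θ_t ≈ 53.76°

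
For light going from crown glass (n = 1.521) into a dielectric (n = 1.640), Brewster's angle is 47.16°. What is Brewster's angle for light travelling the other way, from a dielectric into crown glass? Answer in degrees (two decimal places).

The two Brewster angles are complementary: θ_B' = 90° − θ_B = 90° − 47.16° = 42.84°.

θ_B' ≈ 42.84°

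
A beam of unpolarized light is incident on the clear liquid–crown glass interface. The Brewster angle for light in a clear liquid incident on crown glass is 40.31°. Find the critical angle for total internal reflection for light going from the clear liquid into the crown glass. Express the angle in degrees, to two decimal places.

θ_c ≈ 58.03°

From Brewster, n₂/n₁ = tan θ_B = tan 40.31° = 0.8484.
Then sin θ_c = n₂/n₁ = 0.8484, so θ_c = arcsin 0.8484 = 58.03°.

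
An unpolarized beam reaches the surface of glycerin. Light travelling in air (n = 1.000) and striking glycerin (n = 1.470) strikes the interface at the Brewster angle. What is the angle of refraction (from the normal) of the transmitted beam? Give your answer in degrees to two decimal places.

tan θ_B = n₂/n₁ = 1.470/1.000 = 1.4700, so θ_B = 55.77°.
Since θ_B + θ_t = 90° at Brewster incidence, θ_t = 90° − 55.77° = 34.23°.

θ_t ≈ 34.23°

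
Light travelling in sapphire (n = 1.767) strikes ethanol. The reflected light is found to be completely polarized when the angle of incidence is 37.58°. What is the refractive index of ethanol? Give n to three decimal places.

n ≈ 1.360

Brewster's law: tan θ_B = n₂/n₁ (light incident in sapphire, refracted into ethanol).
n₂ = n₁ tan θ_B = 1.767 × tan 37.58° = 1.360.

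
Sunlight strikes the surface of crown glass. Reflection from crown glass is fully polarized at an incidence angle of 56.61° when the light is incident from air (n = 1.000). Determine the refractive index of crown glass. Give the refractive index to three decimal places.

Full polarization of the reflected beam means tan θ_B = n₂/n₁, where n₁ is the incident medium (air).
n₂ = n₁ tan θ_B = 1.000 × tan 56.61° = 1.517.

n ≈ 1.517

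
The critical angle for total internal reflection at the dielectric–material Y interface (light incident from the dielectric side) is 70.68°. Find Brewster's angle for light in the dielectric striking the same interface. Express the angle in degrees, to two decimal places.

n₂/n₁ = sin θ_c = sin 70.68° = 0.9437.
tan θ_B equals the same ratio, so θ_B = arctan(0.9437) = 43.34°.

θ_B ≈ 43.34°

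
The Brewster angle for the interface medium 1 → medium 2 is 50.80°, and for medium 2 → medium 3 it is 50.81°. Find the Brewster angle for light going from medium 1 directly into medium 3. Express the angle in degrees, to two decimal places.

n₂/n₁ = tan 50.80° = 1.2261 and n₃/n₂ = tan 50.81° = 1.2266.
n₃/n₁ = 1.5039. Then tan θ_B(1→3) = n₃/n₁, so θ_B(1→3) = arctan(1.5039) = 56.38°.

θ_B ≈ 56.38°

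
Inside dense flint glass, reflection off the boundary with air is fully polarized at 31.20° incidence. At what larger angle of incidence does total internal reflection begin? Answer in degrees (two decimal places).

tan θ_B = n₂/n₁ = tan 31.20° = 0.6056.
Total internal reflection: sin θ_c = n₂/n₁ = 0.6056.
θ_c = arcsin(0.6056) = 37.27°.

θ_c ≈ 37.27°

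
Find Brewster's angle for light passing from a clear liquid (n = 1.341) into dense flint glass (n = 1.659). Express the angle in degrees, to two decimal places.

θ_B ≈ 51.05°

Brewster's condition: tan θ_B = n₂/n₁ = 1.659/1.341 = 1.2371. Taking the arctangent, θ_B = 51.05°.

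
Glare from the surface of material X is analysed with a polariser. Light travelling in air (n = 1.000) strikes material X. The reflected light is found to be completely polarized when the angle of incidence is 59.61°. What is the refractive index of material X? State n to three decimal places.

At Brewster's angle, tan θ_B = n₂/n₁ with n₁ on the incident side (air) and n₂ on the transmitted side (material X).
n₂ = n₁ tan θ_B = 1.000 × tan 59.61° = 1.705.

n ≈ 1.705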